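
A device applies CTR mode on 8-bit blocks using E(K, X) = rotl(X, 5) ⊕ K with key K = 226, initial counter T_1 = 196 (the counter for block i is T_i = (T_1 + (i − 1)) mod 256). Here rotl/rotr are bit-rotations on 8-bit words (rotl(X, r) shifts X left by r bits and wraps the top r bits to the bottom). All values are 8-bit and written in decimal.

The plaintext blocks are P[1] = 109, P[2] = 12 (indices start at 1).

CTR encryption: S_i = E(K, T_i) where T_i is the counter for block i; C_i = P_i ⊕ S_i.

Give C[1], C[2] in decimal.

C[1] = 23, C[2] = 86

C[1]: T = 196, S = E(K, T) = 122; 109 ⊕ 122 = 23.
C[2]: T = 197, S = E(K, T) = 90; 12 ⊕ 90 = 86.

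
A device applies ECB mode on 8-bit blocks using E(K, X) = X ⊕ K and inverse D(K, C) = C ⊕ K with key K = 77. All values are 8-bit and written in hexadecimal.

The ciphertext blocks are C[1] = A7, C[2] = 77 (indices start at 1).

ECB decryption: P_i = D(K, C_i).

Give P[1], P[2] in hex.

P[1]: D(K, A7) = D0.
P[2]: D(K, 77) = 00.

P[1] = D0, P[2] = 00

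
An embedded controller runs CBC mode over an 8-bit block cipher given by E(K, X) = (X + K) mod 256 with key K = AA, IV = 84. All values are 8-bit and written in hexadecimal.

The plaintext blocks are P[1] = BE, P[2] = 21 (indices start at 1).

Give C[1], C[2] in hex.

CBC encryption: C_i = E(K, P_i ⊕ C_{i−1}), with C_{0} = IV.
C[1]: P[1] ⊕ 84 = 3A; E(K, 3A) = E4.
C[2]: P[2] ⊕ E4 = C5; E(K, C5) = 6F.

C[1] = E4, C[2] = 6F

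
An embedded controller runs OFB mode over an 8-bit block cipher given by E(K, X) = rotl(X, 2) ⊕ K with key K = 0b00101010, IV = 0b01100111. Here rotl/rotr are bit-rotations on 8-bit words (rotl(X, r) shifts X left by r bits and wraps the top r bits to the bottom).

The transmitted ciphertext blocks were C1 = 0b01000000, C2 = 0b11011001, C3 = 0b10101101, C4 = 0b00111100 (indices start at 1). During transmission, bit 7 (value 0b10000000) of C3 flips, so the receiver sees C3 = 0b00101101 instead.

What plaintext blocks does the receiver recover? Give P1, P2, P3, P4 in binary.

P1 = 0b11110111, P2 = 0b00101101, P3 = 0b11010100, P4 = 0b11110001

OFB decryption: S_i = E(K, S_{i−1}) with S_{0} = IV; P_i = C_i ⊕ S_i.
Only C3 changed, to 0b00101101. In OFB, a change in C_i flips the same bit in P_i only; the keystream is unaffected. Decrypting the received ciphertext:
P1: S = E(K, 0b01100111) = 0b10110111; 0b01000000 ⊕ 0b10110111 = 0b11110111.
P2: S = E(K, 0b10110111) = 0b11110100; 0b11011001 ⊕ 0b11110100 = 0b00101101.
P3: S = E(K, 0b11110100) = 0b11111001; 0b00101101 ⊕ 0b11111001 = 0b11010100.
P4: S = E(K, 0b11111001) = 0b11001101; 0b00111100 ⊕ 0b11001101 = 0b11110001.
Blocks that differ from the original plaintext: P3.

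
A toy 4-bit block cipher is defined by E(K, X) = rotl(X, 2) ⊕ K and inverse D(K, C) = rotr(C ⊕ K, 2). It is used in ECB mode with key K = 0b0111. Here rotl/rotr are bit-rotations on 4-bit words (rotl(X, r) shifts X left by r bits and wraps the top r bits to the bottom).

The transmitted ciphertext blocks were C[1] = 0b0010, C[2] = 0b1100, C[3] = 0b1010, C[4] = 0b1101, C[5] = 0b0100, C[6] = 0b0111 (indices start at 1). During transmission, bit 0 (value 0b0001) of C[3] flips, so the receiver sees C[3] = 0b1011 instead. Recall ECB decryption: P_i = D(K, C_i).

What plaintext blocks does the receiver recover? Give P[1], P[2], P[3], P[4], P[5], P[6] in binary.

Only C[3] changed, to 0b1011. In ECB, a change in C_i affects only P_i. Decrypting the received ciphertext:
P[1]: D(K, 0b0010) = 0b0101.
P[2]: D(K, 0b1100) = 0b1110.
P[3]: D(K, 0b1011) = 0b0011.
P[4]: D(K, 0b1101) = 0b1010.
P[5]: D(K, 0b0100) = 0b1100.
P[6]: D(K, 0b0111) = 0b0000.
Blocks that differ from the original plaintext: P[3].

P[1] = 0b0101, P[2] = 0b1110, P[3] = 0b0011, P[4] = 0b1010, P[5] = 0b1100, P[6] = 0b0000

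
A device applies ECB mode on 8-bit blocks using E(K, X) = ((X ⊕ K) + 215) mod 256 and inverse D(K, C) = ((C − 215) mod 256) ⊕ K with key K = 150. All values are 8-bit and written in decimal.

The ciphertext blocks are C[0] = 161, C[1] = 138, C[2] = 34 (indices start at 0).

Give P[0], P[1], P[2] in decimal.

ECB decryption: P_i = D(K, C_i).
P[0]: D(K, 161) = 92.
P[1]: D(K, 138) = 37.
P[2]: D(K, 34) = 221.

P[0] = 92, P[1] = 37, P[2] = 221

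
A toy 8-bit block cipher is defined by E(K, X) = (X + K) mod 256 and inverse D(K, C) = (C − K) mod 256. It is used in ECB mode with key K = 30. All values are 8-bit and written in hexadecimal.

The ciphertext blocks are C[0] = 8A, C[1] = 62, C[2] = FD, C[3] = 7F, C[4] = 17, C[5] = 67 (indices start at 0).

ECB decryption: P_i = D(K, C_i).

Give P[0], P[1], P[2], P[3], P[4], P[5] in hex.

P[0] = 5A, P[1] = 32, P[2] = CD, P[3] = 4F, P[4] = E7, P[5] = 37

P[0]: D(K, 8A) = 5A.
P[1]: D(K, 62) = 32.
P[2]: D(K, FD) = CD.
P[3]: D(K, 7F) = 4F.
P[4]: D(K, 17) = E7.
P[5]: D(K, 67) = 37.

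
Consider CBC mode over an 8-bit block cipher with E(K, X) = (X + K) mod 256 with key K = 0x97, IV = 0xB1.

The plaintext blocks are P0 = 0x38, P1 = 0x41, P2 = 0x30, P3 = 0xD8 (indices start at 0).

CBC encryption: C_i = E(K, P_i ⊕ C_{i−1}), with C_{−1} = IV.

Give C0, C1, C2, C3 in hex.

C0 = 0x20, C1 = 0xF8, C2 = 0x5F, C3 = 0x1E

C0: P0 ⊕ 0xB1 = 0x89; E(K, 0x89) = 0x20.
C1: P1 ⊕ 0x20 = 0x61; E(K, 0x61) = 0xF8.
C2: P2 ⊕ 0xF8 = 0xC8; E(K, 0xC8) = 0x5F.
C3: P3 ⊕ 0x5F = 0x87; E(K, 0x87) = 0x1E.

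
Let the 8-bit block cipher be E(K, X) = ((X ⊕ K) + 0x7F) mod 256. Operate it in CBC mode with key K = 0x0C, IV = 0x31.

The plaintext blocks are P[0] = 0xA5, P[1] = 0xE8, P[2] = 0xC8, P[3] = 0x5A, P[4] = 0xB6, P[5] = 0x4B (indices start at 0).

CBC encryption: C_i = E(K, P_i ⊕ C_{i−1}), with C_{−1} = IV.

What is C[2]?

C[2] = 0x35

C[0]: P[0] ⊕ 0x31 = 0x94; E(K, 0x94) = 0x17.
C[1]: P[1] ⊕ 0x17 = 0xFF; E(K, 0xFF) = 0x72.
C[2]: P[2] ⊕ 0x72 = 0xBA; E(K, 0xBA) = 0x35.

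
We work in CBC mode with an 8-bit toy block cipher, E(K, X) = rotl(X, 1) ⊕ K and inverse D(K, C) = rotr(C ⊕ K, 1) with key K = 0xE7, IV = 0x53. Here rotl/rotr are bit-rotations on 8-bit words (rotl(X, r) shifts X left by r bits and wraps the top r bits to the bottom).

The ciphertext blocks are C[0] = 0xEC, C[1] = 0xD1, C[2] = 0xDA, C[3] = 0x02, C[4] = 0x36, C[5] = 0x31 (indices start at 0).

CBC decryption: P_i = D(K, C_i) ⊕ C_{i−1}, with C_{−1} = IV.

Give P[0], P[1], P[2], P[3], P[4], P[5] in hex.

P[0] = 0xD6, P[1] = 0xF7, P[2] = 0x4F, P[3] = 0x28, P[4] = 0xEA, P[5] = 0x5D

P[0]: D(K, 0xEC) = 0x85; 0x85 ⊕ 0x53 = 0xD6.
P[1]: D(K, 0xD1) = 0x1B; 0x1B ⊕ 0xEC = 0xF7.
P[2]: D(K, 0xDA) = 0x9E; 0x9E ⊕ 0xD1 = 0x4F.
P[3]: D(K, 0x02) = 0xF2; 0xF2 ⊕ 0xDA = 0x28.
P[4]: D(K, 0x36) = 0xE8; 0xE8 ⊕ 0x02 = 0xEA.
P[5]: D(K, 0x31) = 0x6B; 0x6B ⊕ 0x36 = 0x5D.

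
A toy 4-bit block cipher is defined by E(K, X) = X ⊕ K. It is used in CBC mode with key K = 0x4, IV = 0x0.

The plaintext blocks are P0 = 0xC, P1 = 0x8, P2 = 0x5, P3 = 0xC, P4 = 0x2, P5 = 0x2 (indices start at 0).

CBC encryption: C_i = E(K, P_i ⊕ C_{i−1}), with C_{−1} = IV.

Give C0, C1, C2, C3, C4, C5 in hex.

C0: P0 ⊕ 0x0 = 0xC; E(K, 0xC) = 0x8.
C1: P1 ⊕ 0x8 = 0x0; E(K, 0x0) = 0x4.
C2: P2 ⊕ 0x4 = 0x1; E(K, 0x1) = 0x5.
C3: P3 ⊕ 0x5 = 0x9; E(K, 0x9) = 0xD.
C4: P4 ⊕ 0xD = 0xF; E(K, 0xF) = 0xB.
C5: P5 ⊕ 0xB = 0x9; E(K, 0x9) = 0xD.

C0 = 0x8, C1 = 0x4, C2 = 0x5, C3 = 0xD, C4 = 0xB, C5 = 0xD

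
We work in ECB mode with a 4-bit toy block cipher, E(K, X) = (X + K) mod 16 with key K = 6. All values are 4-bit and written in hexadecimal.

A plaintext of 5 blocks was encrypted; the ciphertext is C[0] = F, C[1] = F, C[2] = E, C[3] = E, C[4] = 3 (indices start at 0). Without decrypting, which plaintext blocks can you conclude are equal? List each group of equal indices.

P[0] = P[1]; P[2] = P[3]

ECB encrypts each block independently with the same key, so equal ciphertext blocks imply equal plaintext blocks.
C[0] = C[1] = F, so P[0] = P[1].
C[2] = C[3] = E, so P[2] = P[3].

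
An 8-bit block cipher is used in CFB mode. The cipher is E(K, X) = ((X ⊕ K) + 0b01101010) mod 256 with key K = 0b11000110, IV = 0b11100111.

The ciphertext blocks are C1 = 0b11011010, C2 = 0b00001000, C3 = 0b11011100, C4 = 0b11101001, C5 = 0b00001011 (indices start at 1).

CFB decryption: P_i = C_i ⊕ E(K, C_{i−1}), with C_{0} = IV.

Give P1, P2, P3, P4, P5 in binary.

P1 = 0b01010001, P2 = 0b10001110, P3 = 0b11100100, P4 = 0b01101101, P5 = 0b10010010

P1: E(K, 0b11100111) = 0b10001011; 0b11011010 ⊕ 0b10001011 = 0b01010001.
P2: E(K, 0b11011010) = 0b10000110; 0b00001000 ⊕ 0b10000110 = 0b10001110.
P3: E(K, 0b00001000) = 0b00111000; 0b11011100 ⊕ 0b00111000 = 0b11100100.
P4: E(K, 0b11011100) = 0b10000100; 0b11101001 ⊕ 0b10000100 = 0b01101101.
P5: E(K, 0b11101001) = 0b10011001; 0b00001011 ⊕ 0b10011001 = 0b10010010.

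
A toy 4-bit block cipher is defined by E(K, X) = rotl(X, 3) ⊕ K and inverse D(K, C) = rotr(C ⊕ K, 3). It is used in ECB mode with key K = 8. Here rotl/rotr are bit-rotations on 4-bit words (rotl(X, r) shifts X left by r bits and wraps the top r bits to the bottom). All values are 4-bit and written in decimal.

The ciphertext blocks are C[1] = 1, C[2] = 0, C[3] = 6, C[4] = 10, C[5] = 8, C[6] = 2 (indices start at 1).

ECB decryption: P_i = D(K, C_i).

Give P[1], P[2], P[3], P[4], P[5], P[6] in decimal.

P[1] = 3, P[2] = 1, P[3] = 13, P[4] = 4, P[5] = 0, P[6] = 5

P[1]: D(K, 1) = 3.
P[2]: D(K, 0) = 1.
P[3]: D(K, 6) = 13.
P[4]: D(K, 10) = 4.
P[5]: D(K, 8) = 0.
P[6]: D(K, 2) = 5.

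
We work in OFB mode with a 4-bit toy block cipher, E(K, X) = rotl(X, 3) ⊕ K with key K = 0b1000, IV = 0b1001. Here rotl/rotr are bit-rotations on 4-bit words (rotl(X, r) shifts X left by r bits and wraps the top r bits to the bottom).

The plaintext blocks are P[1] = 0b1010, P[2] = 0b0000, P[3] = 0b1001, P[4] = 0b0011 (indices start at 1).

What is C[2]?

OFB encryption: S_i = E(K, S_{i−1}) with S_{0} = IV; C_i = P_i ⊕ S_i.
C[1]: S = E(K, 0b1001) = 0b0100; 0b1010 ⊕ 0b0100 = 0b1110.
C[2]: S = E(K, 0b0100) = 0b1010; 0b0000 ⊕ 0b1010 = 0b1010.

C[2] = 0b1010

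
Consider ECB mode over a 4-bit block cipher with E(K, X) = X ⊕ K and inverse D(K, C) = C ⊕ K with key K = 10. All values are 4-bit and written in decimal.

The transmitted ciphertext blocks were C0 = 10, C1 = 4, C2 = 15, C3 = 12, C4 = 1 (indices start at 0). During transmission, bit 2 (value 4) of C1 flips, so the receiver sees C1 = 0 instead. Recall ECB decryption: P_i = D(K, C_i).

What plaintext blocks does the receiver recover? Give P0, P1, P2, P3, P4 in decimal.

Only C1 changed, to 0. In ECB, a change in C_i affects only P_i. Decrypting the received ciphertext:
P0: D(K, 10) = 0.
P1: D(K, 0) = 10.
P2: D(K, 15) = 5.
P3: D(K, 12) = 6.
P4: D(K, 1) = 11.
Blocks that differ from the original plaintext: P1.

P0 = 0, P1 = 10, P2 = 5, P3 = 6, P4 = 11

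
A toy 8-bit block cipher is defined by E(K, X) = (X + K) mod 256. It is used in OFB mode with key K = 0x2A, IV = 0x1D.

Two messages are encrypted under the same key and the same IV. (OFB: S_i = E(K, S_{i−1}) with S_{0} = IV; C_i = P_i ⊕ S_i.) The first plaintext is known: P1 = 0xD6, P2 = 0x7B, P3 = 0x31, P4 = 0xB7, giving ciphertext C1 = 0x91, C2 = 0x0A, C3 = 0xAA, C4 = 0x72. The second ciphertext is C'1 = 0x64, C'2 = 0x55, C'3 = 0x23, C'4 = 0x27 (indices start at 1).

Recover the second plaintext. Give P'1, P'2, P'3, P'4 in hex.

P'1 = 0x23, P'2 = 0x24, P'3 = 0xB8, P'4 = 0xE2

In OFB with a reused IV, both messages share the same keystream S_i, so C_i ⊕ C'_i = P_i ⊕ P'_i and thus P'_i = P_i ⊕ C_i ⊕ C'_i.
P'1: 0xD6 ⊕ 0x91 ⊕ 0x64 = 0x23.
P'2: 0x7B ⊕ 0x0A ⊕ 0x55 = 0x24.
P'3: 0x31 ⊕ 0xAA ⊕ 0x23 = 0xB8.
P'4: 0xB7 ⊕ 0x72 ⊕ 0x27 = 0xE2.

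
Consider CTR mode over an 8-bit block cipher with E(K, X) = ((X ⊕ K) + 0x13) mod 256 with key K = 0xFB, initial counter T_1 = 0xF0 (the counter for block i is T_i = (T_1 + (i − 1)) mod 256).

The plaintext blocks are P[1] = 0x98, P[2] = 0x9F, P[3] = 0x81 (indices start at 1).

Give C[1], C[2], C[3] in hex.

CTR encryption: S_i = E(K, T_i) where T_i is the counter for block i; C_i = P_i ⊕ S_i.
C[1]: T = 0xF0, S = E(K, T) = 0x1E; 0x98 ⊕ 0x1E = 0x86.
C[2]: T = 0xF1, S = E(K, T) = 0x1D; 0x9F ⊕ 0x1D = 0x82.
C[3]: T = 0xF2, S = E(K, T) = 0x1C; 0x81 ⊕ 0x1C = 0x9D.

C[1] = 0x86, C[2] = 0x82, C[3] = 0x9D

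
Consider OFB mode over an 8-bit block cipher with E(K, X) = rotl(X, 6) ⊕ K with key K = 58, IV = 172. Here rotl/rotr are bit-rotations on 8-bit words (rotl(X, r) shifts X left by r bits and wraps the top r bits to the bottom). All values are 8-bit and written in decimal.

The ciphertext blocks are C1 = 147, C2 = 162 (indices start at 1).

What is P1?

OFB decryption: S_i = E(K, S_{i−1}) with S_{0} = IV; P_i = C_i ⊕ S_i.
P1: S = E(K, 172) = 17; 147 ⊕ 17 = 130.

P1 = 130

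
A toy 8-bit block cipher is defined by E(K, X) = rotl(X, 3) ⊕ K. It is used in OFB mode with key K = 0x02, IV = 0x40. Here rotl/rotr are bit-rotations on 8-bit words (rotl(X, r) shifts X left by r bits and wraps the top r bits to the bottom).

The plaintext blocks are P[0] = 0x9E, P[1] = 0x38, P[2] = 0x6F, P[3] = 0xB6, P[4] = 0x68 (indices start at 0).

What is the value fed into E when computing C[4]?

0x92

OFB encryption: S_i = E(K, S_{i−1}) with S_{−1} = IV; C_i = P_i ⊕ S_i.
C[0]: S = E(K, 0x40) = 0x00; 0x9E ⊕ 0x00 = 0x9E.
C[1]: S = E(K, 0x00) = 0x02; 0x38 ⊕ 0x02 = 0x3A.
C[2]: S = E(K, 0x02) = 0x12; 0x6F ⊕ 0x12 = 0x7D.
C[3]: S = E(K, 0x12) = 0x92; 0xB6 ⊕ 0x92 = 0x24.
C[4]: S = E(K, 0x92) = 0x96; 0x68 ⊕ 0x96 = 0xFE.
So the input to E for block [4] is 0x92.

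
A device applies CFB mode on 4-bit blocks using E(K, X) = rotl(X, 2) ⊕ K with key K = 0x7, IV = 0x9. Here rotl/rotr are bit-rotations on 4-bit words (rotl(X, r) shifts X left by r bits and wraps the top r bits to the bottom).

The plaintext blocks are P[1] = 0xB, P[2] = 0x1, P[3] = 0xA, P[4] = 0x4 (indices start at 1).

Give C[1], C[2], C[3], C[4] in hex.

C[1] = 0xA, C[2] = 0xC, C[3] = 0xE, C[4] = 0x8

CFB encryption: C_i = P_i ⊕ E(K, C_{i−1}), with C_{0} = IV.
C[1]: E(K, 0x9) = 0x1; 0xB ⊕ 0x1 = 0xA.
C[2]: E(K, 0xA) = 0xD; 0x1 ⊕ 0xD = 0xC.
C[3]: E(K, 0xC) = 0x4; 0xA ⊕ 0x4 = 0xE.
C[4]: E(K, 0xE) = 0xC; 0x4 ⊕ 0xC = 0x8.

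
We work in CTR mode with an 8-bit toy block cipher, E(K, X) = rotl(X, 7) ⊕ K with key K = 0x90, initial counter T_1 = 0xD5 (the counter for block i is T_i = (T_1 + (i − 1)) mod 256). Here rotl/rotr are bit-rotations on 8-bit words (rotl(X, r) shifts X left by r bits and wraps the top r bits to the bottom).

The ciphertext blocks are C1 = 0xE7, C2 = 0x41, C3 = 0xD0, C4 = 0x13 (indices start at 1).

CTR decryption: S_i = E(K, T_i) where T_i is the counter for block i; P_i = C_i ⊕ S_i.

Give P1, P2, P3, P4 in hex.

P1: T = 0xD5, S = E(K, T) = 0x7A; 0xE7 ⊕ 0x7A = 0x9D.
P2: T = 0xD6, S = E(K, T) = 0xFB; 0x41 ⊕ 0xFB = 0xBA.
P3: T = 0xD7, S = E(K, T) = 0x7B; 0xD0 ⊕ 0x7B = 0xAB.
P4: T = 0xD8, S = E(K, T) = 0xFC; 0x13 ⊕ 0xFC = 0xEF.

P1 = 0x9D, P2 = 0xBA, P3 = 0xAB, P4 = 0xEF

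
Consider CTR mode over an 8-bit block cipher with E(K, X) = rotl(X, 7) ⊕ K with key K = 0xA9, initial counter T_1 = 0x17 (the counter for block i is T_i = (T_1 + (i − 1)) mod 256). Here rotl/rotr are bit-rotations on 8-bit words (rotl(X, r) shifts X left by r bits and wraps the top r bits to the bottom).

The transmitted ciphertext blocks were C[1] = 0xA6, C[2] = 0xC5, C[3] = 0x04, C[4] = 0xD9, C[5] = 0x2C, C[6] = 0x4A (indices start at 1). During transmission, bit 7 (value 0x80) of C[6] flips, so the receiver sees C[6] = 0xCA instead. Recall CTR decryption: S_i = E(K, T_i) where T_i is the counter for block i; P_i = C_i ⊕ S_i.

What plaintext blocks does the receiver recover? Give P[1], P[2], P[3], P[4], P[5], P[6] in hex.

P[1] = 0x84, P[2] = 0x60, P[3] = 0x21, P[4] = 0x7D, P[5] = 0x08, P[6] = 0x6D

Only C[6] changed, to 0xCA. In CTR, a change in C_i flips the same bit in P_i only; the keystream is unaffected. Decrypting the received ciphertext:
P[1]: T = 0x17, S = E(K, T) = 0x22; 0xA6 ⊕ 0x22 = 0x84.
P[2]: T = 0x18, S = E(K, T) = 0xA5; 0xC5 ⊕ 0xA5 = 0x60.
P[3]: T = 0x19, S = E(K, T) = 0x25; 0x04 ⊕ 0x25 = 0x21.
P[4]: T = 0x1A, S = E(K, T) = 0xA4; 0xD9 ⊕ 0xA4 = 0x7D.
P[5]: T = 0x1B, S = E(K, T) = 0x24; 0x2C ⊕ 0x24 = 0x08.
P[6]: T = 0x1C, S = E(K, T) = 0xA7; 0xCA ⊕ 0xA7 = 0x6D.
Blocks that differ from the original plaintext: P[6].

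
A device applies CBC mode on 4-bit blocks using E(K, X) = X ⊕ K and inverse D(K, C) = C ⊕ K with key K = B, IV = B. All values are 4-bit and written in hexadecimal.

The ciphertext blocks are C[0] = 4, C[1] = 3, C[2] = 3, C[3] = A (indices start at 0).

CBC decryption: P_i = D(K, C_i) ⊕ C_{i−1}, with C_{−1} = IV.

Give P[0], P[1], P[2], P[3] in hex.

P[0] = 4, P[1] = C, P[2] = B, P[3] = 2

P[0]: D(K, 4) = F; F ⊕ B = 4.
P[1]: D(K, 3) = 8; 8 ⊕ 4 = C.
P[2]: D(K, 3) = 8; 8 ⊕ 3 = B.
P[3]: D(K, A) = 1; 1 ⊕ 3 = 2.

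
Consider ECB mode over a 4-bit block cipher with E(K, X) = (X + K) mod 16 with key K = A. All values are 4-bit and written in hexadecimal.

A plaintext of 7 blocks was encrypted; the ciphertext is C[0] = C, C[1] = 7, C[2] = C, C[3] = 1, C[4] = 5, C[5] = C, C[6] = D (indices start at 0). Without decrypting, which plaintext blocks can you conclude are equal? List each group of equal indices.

ECB encrypts each block independently with the same key, so equal ciphertext blocks imply equal plaintext blocks.
C[0] = C[2] = C[5] = C, so P[0] = P[2] = P[5].

P[0] = P[2] = P[5]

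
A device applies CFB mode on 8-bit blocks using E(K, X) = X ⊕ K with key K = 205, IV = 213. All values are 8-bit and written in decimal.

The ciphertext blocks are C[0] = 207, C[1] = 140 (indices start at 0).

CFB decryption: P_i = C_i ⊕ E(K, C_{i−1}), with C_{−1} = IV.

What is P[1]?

P[1] = 142

P[1]: E(K, 207) = 2; 140 ⊕ 2 = 142.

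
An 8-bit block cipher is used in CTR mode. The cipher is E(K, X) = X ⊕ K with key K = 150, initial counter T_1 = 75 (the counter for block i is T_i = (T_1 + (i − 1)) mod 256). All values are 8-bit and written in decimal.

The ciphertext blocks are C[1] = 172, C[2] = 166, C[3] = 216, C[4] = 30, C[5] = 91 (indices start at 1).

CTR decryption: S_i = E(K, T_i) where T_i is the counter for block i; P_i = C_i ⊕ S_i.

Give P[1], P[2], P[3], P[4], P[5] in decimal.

P[1] = 113, P[2] = 124, P[3] = 3, P[4] = 198, P[5] = 130

P[1]: T = 75, S = E(K, T) = 221; 172 ⊕ 221 = 113.
P[2]: T = 76, S = E(K, T) = 218; 166 ⊕ 218 = 124.
P[3]: T = 77, S = E(K, T) = 219; 216 ⊕ 219 = 3.
P[4]: T = 78, S = E(K, T) = 216; 30 ⊕ 216 = 198.
P[5]: T = 79, S = E(K, T) = 217; 91 ⊕ 217 = 130.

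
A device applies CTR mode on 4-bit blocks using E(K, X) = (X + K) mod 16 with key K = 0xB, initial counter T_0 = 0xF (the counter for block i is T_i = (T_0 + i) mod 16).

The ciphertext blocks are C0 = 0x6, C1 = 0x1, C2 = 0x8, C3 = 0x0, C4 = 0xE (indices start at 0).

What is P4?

P4 = 0x0

CTR decryption: S_i = E(K, T_i) where T_i is the counter for block i; P_i = C_i ⊕ S_i.
P4: T = 0x3, S = E(K, T) = 0xE; 0xE ⊕ 0xE = 0x0.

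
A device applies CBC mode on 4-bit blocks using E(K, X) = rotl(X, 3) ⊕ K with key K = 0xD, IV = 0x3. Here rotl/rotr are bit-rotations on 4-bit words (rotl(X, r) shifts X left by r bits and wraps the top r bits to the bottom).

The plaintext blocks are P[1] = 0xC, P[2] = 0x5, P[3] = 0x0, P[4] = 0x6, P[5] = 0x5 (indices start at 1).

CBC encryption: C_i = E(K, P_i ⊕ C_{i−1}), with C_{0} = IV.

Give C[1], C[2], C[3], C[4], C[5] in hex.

C[1] = 0x2, C[2] = 0x6, C[3] = 0xE, C[4] = 0x9, C[5] = 0xB

C[1]: P[1] ⊕ 0x3 = 0xF; E(K, 0xF) = 0x2.
C[2]: P[2] ⊕ 0x2 = 0x7; E(K, 0x7) = 0x6.
C[3]: P[3] ⊕ 0x6 = 0x6; E(K, 0x6) = 0xE.
C[4]: P[4] ⊕ 0xE = 0x8; E(K, 0x8) = 0x9.
C[5]: P[5] ⊕ 0x9 = 0xC; E(K, 0xC) = 0xB.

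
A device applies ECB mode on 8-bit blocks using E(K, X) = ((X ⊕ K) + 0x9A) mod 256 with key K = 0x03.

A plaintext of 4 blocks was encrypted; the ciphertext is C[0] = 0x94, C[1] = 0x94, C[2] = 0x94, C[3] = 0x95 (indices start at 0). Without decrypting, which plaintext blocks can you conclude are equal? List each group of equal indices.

ECB encrypts each block independently with the same key, so equal ciphertext blocks imply equal plaintext blocks.
C[0] = C[1] = C[2] = 0x94, so P[0] = P[1] = P[2].

P[0] = P[1] = P[2]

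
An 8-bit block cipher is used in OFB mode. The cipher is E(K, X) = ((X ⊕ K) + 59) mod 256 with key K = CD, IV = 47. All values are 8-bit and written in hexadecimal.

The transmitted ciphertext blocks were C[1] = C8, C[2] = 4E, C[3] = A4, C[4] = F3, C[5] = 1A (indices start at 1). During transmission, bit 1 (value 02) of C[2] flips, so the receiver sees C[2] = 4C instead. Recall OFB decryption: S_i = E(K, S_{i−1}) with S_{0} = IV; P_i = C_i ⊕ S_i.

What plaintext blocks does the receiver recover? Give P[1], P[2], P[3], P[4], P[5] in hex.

Only C[2] changed, to 4C. In OFB, a change in C_i flips the same bit in P_i only; the keystream is unaffected. Decrypting the received ciphertext:
P[1]: S = E(K, 47) = E3; C8 ⊕ E3 = 2B.
P[2]: S = E(K, E3) = 87; 4C ⊕ 87 = CB.
P[3]: S = E(K, 87) = A3; A4 ⊕ A3 = 07.
P[4]: S = E(K, A3) = C7; F3 ⊕ C7 = 34.
P[5]: S = E(K, C7) = 63; 1A ⊕ 63 = 79.
Blocks that differ from the original plaintext: P[2].

P[1] = 2B, P[2] = CB, P[3] = 07, P[4] = 34, P[5] = 79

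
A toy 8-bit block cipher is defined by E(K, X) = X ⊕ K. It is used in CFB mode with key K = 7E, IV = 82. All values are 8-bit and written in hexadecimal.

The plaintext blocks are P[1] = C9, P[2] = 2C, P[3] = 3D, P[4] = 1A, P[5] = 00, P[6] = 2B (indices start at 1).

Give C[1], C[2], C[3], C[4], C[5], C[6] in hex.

C[1] = 35, C[2] = 67, C[3] = 24, C[4] = 40, C[5] = 3E, C[6] = 6B

CFB encryption: C_i = P_i ⊕ E(K, C_{i−1}), with C_{0} = IV.
C[1]: E(K, 82) = FC; C9 ⊕ FC = 35.
C[2]: E(K, 35) = 4B; 2C ⊕ 4B = 67.
C[3]: E(K, 67) = 19; 3D ⊕ 19 = 24.
C[4]: E(K, 24) = 5A; 1A ⊕ 5A = 40.
C[5]: E(K, 40) = 3E; 00 ⊕ 3E = 3E.
C[6]: E(K, 3E) = 40; 2B ⊕ 40 = 6B.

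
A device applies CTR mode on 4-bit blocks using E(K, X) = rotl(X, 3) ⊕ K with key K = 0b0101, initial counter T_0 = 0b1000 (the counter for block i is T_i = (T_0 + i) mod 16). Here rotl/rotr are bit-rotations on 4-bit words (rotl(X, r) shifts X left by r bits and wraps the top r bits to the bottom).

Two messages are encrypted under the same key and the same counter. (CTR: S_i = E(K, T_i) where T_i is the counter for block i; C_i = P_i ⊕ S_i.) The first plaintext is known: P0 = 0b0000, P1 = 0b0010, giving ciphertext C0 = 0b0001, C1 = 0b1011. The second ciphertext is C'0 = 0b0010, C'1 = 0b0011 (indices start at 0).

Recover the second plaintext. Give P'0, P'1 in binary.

P'0 = 0b0011, P'1 = 0b1010

In CTR with a reused counter, both messages share the same keystream S_i, so C_i ⊕ C'_i = P_i ⊕ P'_i and thus P'_i = P_i ⊕ C_i ⊕ C'_i.
P'0: 0b0000 ⊕ 0b0001 ⊕ 0b0010 = 0b0011.
P'1: 0b0010 ⊕ 0b1011 ⊕ 0b0011 = 0b1010.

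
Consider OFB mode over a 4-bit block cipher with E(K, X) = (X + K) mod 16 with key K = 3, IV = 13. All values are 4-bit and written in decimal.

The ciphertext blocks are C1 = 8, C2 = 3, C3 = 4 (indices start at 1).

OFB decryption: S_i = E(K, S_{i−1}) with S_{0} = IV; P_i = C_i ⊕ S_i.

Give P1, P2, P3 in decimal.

P1: S = E(K, 13) = 0; 8 ⊕ 0 = 8.
P2: S = E(K, 0) = 3; 3 ⊕ 3 = 0.
P3: S = E(K, 3) = 6; 4 ⊕ 6 = 2.

P1 = 8, P2 = 0, P3 = 2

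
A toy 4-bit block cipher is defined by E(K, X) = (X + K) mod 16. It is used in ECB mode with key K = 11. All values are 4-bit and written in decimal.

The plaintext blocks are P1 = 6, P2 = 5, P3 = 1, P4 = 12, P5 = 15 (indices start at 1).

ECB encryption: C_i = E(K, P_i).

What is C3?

C3 = 12

C3: E(K, 1) = 12.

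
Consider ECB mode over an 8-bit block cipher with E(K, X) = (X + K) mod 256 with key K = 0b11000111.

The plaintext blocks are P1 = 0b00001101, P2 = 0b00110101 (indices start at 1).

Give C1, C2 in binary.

C1 = 0b11010100, C2 = 0b11111100

ECB encryption: C_i = E(K, P_i).
C1: E(K, 0b00001101) = 0b11010100.
C2: E(K, 0b00110101) = 0b11111100.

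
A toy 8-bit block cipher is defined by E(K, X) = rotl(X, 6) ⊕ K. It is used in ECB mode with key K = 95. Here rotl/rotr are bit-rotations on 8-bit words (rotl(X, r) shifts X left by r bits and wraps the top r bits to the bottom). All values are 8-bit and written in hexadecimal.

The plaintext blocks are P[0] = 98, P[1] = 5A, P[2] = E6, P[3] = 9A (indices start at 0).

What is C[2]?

ECB encryption: C_i = E(K, P_i).
C[2]: E(K, E6) = 2C.

C[2] = 2C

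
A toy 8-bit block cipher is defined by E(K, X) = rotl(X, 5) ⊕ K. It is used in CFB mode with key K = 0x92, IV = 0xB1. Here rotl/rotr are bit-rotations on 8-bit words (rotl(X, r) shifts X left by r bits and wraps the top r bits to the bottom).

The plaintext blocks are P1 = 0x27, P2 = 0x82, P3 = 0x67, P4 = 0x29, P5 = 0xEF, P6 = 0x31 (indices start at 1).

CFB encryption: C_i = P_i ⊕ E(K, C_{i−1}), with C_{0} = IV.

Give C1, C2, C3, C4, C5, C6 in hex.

C1: E(K, 0xB1) = 0xA4; 0x27 ⊕ 0xA4 = 0x83.
C2: E(K, 0x83) = 0xE2; 0x82 ⊕ 0xE2 = 0x60.
C3: E(K, 0x60) = 0x9E; 0x67 ⊕ 0x9E = 0xF9.
C4: E(K, 0xF9) = 0xAD; 0x29 ⊕ 0xAD = 0x84.
C5: E(K, 0x84) = 0x02; 0xEF ⊕ 0x02 = 0xED.
C6: E(K, 0xED) = 0x2F; 0x31 ⊕ 0x2F = 0x1E.

C1 = 0x83, C2 = 0x60, C3 = 0xF9, C4 = 0x84, C5 = 0xED, C6 = 0x1E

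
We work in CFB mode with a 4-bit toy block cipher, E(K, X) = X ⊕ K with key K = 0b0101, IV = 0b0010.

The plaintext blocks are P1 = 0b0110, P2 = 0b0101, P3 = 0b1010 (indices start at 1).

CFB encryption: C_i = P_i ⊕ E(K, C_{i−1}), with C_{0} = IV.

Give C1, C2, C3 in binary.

C1: E(K, 0b0010) = 0b0111; 0b0110 ⊕ 0b0111 = 0b0001.
C2: E(K, 0b0001) = 0b0100; 0b0101 ⊕ 0b0100 = 0b0001.
C3: E(K, 0b0001) = 0b0100; 0b1010 ⊕ 0b0100 = 0b1110.

C1 = 0b0001, C2 = 0b0001, C3 = 0b1110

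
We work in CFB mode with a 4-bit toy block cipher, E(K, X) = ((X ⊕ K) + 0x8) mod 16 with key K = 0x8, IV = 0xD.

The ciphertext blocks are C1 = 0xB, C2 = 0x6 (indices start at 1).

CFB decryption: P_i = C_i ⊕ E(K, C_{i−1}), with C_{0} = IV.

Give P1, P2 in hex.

P1: E(K, 0xD) = 0xD; 0xB ⊕ 0xD = 0x6.
P2: E(K, 0xB) = 0xB; 0x6 ⊕ 0xB = 0xD.

P1 = 0x6, P2 = 0xD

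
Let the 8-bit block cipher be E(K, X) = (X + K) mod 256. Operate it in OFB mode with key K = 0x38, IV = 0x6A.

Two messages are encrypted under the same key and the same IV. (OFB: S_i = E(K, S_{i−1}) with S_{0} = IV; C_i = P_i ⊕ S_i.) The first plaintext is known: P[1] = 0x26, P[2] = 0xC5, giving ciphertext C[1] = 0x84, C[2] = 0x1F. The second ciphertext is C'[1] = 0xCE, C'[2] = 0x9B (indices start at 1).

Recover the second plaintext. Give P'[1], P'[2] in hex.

P'[1] = 0x6C, P'[2] = 0x41

In OFB with a reused IV, both messages share the same keystream S_i, so C_i ⊕ C'_i = P_i ⊕ P'_i and thus P'_i = P_i ⊕ C_i ⊕ C'_i.
P'[1]: 0x26 ⊕ 0x84 ⊕ 0xCE = 0x6C.
P'[2]: 0xC5 ⊕ 0x1F ⊕ 0x9B = 0x41.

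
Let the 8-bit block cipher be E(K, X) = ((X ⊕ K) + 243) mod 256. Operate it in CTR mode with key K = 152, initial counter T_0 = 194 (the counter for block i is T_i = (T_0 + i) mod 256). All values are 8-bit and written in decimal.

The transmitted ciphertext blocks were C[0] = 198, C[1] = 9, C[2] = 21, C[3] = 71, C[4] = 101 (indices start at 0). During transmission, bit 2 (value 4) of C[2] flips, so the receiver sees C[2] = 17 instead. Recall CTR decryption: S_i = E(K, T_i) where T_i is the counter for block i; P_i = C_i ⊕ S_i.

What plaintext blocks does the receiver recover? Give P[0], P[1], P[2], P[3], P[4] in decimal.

Only C[2] changed, to 17. In CTR, a change in C_i flips the same bit in P_i only; the keystream is unaffected. Decrypting the received ciphertext:
P[0]: T = 194, S = E(K, T) = 77; 198 ⊕ 77 = 139.
P[1]: T = 195, S = E(K, T) = 78; 9 ⊕ 78 = 71.
P[2]: T = 196, S = E(K, T) = 79; 17 ⊕ 79 = 94.
P[3]: T = 197, S = E(K, T) = 80; 71 ⊕ 80 = 23.
P[4]: T = 198, S = E(K, T) = 81; 101 ⊕ 81 = 52.
Blocks that differ from the original plaintext: P[2].

P[0] = 139, P[1] = 71, P[2] = 94, P[3] = 23, P[4] = 52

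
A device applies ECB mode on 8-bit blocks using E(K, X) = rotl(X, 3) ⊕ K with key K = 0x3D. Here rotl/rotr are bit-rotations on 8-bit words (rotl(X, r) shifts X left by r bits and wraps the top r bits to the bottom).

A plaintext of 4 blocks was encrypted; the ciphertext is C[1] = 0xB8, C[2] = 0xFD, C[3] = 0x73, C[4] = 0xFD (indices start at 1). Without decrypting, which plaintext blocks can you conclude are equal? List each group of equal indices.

ECB encrypts each block independently with the same key, so equal ciphertext blocks imply equal plaintext blocks.
C[2] = C[4] = 0xFD, so P[2] = P[4].

P[2] = P[4]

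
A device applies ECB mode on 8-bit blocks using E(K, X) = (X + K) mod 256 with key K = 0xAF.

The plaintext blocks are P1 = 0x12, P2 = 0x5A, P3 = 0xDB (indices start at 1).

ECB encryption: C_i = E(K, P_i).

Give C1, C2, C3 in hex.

C1: E(K, 0x12) = 0xC1.
C2: E(K, 0x5A) = 0x09.
C3: E(K, 0xDB) = 0x8A.

C1 = 0xC1, C2 = 0x09, C3 = 0x8A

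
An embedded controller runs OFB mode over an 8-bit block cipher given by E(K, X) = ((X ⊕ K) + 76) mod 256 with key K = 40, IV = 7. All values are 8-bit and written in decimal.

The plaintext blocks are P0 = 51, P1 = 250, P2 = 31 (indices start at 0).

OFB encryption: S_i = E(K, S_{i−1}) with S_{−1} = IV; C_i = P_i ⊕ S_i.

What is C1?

C1 = 101

C0: S = E(K, 7) = 123; 51 ⊕ 123 = 72.
C1: S = E(K, 123) = 159; 250 ⊕ 159 = 101.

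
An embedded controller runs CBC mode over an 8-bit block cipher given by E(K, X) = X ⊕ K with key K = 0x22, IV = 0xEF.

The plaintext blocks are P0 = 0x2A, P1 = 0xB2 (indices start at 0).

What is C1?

CBC encryption: C_i = E(K, P_i ⊕ C_{i−1}), with C_{−1} = IV.
C0: P0 ⊕ 0xEF = 0xC5; E(K, 0xC5) = 0xE7.
C1: P1 ⊕ 0xE7 = 0x55; E(K, 0x55) = 0x77.

C1 = 0x77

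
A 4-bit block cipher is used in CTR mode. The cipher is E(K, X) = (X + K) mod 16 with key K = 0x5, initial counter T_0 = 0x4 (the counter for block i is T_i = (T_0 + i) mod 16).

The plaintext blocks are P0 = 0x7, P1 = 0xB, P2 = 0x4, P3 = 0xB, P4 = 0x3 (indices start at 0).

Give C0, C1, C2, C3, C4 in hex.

CTR encryption: S_i = E(K, T_i) where T_i is the counter for block i; C_i = P_i ⊕ S_i.
C0: T = 0x4, S = E(K, T) = 0x9; 0x7 ⊕ 0x9 = 0xE.
C1: T = 0x5, S = E(K, T) = 0xA; 0xB ⊕ 0xA = 0x1.
C2: T = 0x6, S = E(K, T) = 0xB; 0x4 ⊕ 0xB = 0xF.
C3: T = 0x7, S = E(K, T) = 0xC; 0xB ⊕ 0xC = 0x7.
C4: T = 0x8, S = E(K, T) = 0xD; 0x3 ⊕ 0xD = 0xE.

C0 = 0xE, C1 = 0x1, C2 = 0xF, C3 = 0x7, C4 = 0xE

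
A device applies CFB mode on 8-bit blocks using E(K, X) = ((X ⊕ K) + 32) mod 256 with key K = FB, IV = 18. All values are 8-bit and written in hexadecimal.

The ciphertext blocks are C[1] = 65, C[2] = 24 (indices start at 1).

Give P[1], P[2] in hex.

CFB decryption: P_i = C_i ⊕ E(K, C_{i−1}), with C_{0} = IV.
P[1]: E(K, 18) = 15; 65 ⊕ 15 = 70.
P[2]: E(K, 65) = D0; 24 ⊕ D0 = F4.

P[1] = 70, P[2] = F4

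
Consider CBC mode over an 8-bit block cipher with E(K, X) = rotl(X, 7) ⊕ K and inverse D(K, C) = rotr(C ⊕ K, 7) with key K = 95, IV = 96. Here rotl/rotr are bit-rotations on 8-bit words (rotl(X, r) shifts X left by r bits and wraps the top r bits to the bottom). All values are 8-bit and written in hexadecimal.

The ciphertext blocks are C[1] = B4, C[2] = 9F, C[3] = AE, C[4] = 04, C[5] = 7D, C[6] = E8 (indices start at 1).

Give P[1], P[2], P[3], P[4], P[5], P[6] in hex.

CBC decryption: P_i = D(K, C_i) ⊕ C_{i−1}, with C_{0} = IV.
P[1]: D(K, B4) = 42; 42 ⊕ 96 = D4.
P[2]: D(K, 9F) = 14; 14 ⊕ B4 = A0.
P[3]: D(K, AE) = 76; 76 ⊕ 9F = E9.
P[4]: D(K, 04) = 23; 23 ⊕ AE = 8D.
P[5]: D(K, 7D) = D1; D1 ⊕ 04 = D5.
P[6]: D(K, E8) = FA; FA ⊕ 7D = 87.

P[1] = D4, P[2] = A0, P[3] = E9, P[4] = 8D, P[5] = D5, P[6] = 87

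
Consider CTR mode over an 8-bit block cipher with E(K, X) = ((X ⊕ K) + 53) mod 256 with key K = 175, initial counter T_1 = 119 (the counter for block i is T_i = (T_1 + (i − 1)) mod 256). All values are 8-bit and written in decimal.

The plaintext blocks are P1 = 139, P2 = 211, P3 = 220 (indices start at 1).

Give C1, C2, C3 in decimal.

C1 = 134, C2 = 223, C3 = 215

CTR encryption: S_i = E(K, T_i) where T_i is the counter for block i; C_i = P_i ⊕ S_i.
C1: T = 119, S = E(K, T) = 13; 139 ⊕ 13 = 134.
C2: T = 120, S = E(K, T) = 12; 211 ⊕ 12 = 223.
C3: T = 121, S = E(K, T) = 11; 220 ⊕ 11 = 215.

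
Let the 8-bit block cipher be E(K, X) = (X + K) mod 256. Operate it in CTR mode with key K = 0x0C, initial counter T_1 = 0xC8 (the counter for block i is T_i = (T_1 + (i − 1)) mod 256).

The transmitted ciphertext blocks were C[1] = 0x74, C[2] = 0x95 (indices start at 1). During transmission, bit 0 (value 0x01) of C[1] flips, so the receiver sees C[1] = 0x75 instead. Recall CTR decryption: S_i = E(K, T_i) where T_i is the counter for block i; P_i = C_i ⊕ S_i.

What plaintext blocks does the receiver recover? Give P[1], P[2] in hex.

P[1] = 0xA1, P[2] = 0x40

Only C[1] changed, to 0x75. In CTR, a change in C_i flips the same bit in P_i only; the keystream is unaffected. Decrypting the received ciphertext:
P[1]: T = 0xC8, S = E(K, T) = 0xD4; 0x75 ⊕ 0xD4 = 0xA1.
P[2]: T = 0xC9, S = E(K, T) = 0xD5; 0x95 ⊕ 0xD5 = 0x40.
Blocks that differ from the original plaintext: P[1].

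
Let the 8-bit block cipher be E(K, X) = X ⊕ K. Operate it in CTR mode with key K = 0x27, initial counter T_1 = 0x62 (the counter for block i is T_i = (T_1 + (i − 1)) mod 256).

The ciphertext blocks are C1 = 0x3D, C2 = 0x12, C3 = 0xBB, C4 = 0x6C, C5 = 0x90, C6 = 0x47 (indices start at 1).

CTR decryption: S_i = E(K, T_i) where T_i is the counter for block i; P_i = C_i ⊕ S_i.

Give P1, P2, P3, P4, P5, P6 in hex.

P1: T = 0x62, S = E(K, T) = 0x45; 0x3D ⊕ 0x45 = 0x78.
P2: T = 0x63, S = E(K, T) = 0x44; 0x12 ⊕ 0x44 = 0x56.
P3: T = 0x64, S = E(K, T) = 0x43; 0xBB ⊕ 0x43 = 0xF8.
P4: T = 0x65, S = E(K, T) = 0x42; 0x6C ⊕ 0x42 = 0x2E.
P5: T = 0x66, S = E(K, T) = 0x41; 0x90 ⊕ 0x41 = 0xD1.
P6: T = 0x67, S = E(K, T) = 0x40; 0x47 ⊕ 0x40 = 0x07.

P1 = 0x78, P2 = 0x56, P3 = 0xF8, P4 = 0x2E, P5 = 0xD1, P6 = 0x07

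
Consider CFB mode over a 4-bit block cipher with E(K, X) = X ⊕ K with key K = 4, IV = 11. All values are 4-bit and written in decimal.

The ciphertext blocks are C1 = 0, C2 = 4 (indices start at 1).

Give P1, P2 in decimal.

CFB decryption: P_i = C_i ⊕ E(K, C_{i−1}), with C_{0} = IV.
P1: E(K, 11) = 15; 0 ⊕ 15 = 15.
P2: E(K, 0) = 4; 4 ⊕ 4 = 0.

P1 = 15, P2 = 0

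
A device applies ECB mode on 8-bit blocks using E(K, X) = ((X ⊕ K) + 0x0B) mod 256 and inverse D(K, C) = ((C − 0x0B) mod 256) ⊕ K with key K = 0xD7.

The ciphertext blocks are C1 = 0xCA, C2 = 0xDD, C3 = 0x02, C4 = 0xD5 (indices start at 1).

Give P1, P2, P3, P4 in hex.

P1 = 0x68, P2 = 0x05, P3 = 0x20, P4 = 0x1D

ECB decryption: P_i = D(K, C_i).
P1: D(K, 0xCA) = 0x68.
P2: D(K, 0xDD) = 0x05.
P3: D(K, 0x02) = 0x20.
P4: D(K, 0xD5) = 0x1D.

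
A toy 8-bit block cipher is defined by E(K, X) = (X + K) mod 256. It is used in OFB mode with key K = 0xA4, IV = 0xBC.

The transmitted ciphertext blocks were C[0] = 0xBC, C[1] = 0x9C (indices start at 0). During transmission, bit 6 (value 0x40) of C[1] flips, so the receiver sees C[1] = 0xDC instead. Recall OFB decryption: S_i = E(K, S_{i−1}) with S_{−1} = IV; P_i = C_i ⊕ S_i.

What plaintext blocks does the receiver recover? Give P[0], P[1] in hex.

Only C[1] changed, to 0xDC. In OFB, a change in C_i flips the same bit in P_i only; the keystream is unaffected. Decrypting the received ciphertext:
P[0]: S = E(K, 0xBC) = 0x60; 0xBC ⊕ 0x60 = 0xDC.
P[1]: S = E(K, 0x60) = 0x04; 0xDC ⊕ 0x04 = 0xD8.
Blocks that differ from the original plaintext: P[1].

P[0] = 0xDC, P[1] = 0xD8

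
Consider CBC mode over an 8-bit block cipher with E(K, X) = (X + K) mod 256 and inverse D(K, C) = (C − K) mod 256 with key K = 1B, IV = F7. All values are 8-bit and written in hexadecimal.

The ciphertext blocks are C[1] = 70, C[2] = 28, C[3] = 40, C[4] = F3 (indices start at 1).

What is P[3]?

CBC decryption: P_i = D(K, C_i) ⊕ C_{i−1}, with C_{0} = IV.
P[3]: D(K, 40) = 25; 25 ⊕ 28 = 0D.

P[3] = 0D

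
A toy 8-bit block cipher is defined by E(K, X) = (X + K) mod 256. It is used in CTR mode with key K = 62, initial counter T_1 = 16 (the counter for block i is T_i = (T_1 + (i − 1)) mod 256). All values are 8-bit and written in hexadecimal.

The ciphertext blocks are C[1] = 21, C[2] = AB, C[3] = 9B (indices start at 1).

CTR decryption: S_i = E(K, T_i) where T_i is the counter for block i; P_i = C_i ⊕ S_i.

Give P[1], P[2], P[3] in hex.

P[1] = 59, P[2] = D2, P[3] = E1

P[1]: T = 16, S = E(K, T) = 78; 21 ⊕ 78 = 59.
P[2]: T = 17, S = E(K, T) = 79; AB ⊕ 79 = D2.
P[3]: T = 18, S = E(K, T) = 7A; 9B ⊕ 7A = E1.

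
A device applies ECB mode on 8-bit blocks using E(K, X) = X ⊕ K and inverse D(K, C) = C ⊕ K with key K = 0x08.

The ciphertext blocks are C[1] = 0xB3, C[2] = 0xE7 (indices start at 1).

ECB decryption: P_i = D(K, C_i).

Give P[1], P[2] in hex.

P[1]: D(K, 0xB3) = 0xBB.
P[2]: D(K, 0xE7) = 0xEF.

P[1] = 0xBB, P[2] = 0xEF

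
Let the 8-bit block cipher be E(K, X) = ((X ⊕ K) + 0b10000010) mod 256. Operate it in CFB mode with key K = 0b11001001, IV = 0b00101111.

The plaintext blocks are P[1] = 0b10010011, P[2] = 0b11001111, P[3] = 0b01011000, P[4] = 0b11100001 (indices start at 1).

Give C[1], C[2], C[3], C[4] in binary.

C[1] = 0b11111011, C[2] = 0b01111011, C[3] = 0b01101100, C[4] = 0b11000110

CFB encryption: C_i = P_i ⊕ E(K, C_{i−1}), with C_{0} = IV.
C[1]: E(K, 0b00101111) = 0b01101000; 0b10010011 ⊕ 0b01101000 = 0b11111011.
C[2]: E(K, 0b11111011) = 0b10110100; 0b11001111 ⊕ 0b10110100 = 0b01111011.
C[3]: E(K, 0b01111011) = 0b00110100; 0b01011000 ⊕ 0b00110100 = 0b01101100.
C[4]: E(K, 0b01101100) = 0b00100111; 0b11100001 ⊕ 0b00100111 = 0b11000110.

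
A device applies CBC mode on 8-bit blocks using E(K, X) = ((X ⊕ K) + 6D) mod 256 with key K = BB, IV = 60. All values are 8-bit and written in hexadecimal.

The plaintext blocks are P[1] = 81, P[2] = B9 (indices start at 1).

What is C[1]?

CBC encryption: C_i = E(K, P_i ⊕ C_{i−1}), with C_{0} = IV.
C[1]: P[1] ⊕ 60 = E1; E(K, E1) = C7.

C[1] = C7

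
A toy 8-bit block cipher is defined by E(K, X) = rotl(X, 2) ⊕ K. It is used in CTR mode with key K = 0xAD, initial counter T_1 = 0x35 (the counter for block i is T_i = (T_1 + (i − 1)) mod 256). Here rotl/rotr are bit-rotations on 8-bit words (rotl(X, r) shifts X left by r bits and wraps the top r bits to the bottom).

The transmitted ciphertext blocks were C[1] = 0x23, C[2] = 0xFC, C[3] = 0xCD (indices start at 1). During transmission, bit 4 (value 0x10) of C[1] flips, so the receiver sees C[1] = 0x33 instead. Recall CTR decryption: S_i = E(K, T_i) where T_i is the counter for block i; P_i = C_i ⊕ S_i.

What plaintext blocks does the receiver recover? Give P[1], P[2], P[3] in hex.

Only C[1] changed, to 0x33. In CTR, a change in C_i flips the same bit in P_i only; the keystream is unaffected. Decrypting the received ciphertext:
P[1]: T = 0x35, S = E(K, T) = 0x79; 0x33 ⊕ 0x79 = 0x4A.
P[2]: T = 0x36, S = E(K, T) = 0x75; 0xFC ⊕ 0x75 = 0x89.
P[3]: T = 0x37, S = E(K, T) = 0x71; 0xCD ⊕ 0x71 = 0xBC.
Blocks that differ from the original plaintext: P[1].

P[1] = 0x4A, P[2] = 0x89, P[3] = 0xBC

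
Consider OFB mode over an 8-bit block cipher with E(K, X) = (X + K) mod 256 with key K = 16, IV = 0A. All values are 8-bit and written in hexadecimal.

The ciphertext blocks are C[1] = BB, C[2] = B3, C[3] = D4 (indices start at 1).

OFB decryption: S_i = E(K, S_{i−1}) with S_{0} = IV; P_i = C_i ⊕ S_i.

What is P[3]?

P[3] = 98

P[1]: S = E(K, 0A) = 20; BB ⊕ 20 = 9B.
P[2]: S = E(K, 20) = 36; B3 ⊕ 36 = 85.
P[3]: S = E(K, 36) = 4C; D4 ⊕ 4C = 98.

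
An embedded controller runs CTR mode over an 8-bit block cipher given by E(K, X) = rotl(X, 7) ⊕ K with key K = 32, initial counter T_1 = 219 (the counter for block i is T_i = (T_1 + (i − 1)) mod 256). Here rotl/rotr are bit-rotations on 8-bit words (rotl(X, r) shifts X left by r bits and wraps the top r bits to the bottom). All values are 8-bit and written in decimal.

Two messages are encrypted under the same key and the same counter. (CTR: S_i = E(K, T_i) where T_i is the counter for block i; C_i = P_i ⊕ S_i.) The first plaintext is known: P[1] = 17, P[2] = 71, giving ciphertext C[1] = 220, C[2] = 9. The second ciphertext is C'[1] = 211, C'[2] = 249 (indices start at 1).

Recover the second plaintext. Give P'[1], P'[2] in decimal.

In CTR with a reused counter, both messages share the same keystream S_i, so C_i ⊕ C'_i = P_i ⊕ P'_i and thus P'_i = P_i ⊕ C_i ⊕ C'_i.
P'[1]: 17 ⊕ 220 ⊕ 211 = 30.
P'[2]: 71 ⊕ 9 ⊕ 249 = 183.

P'[1] = 30, P'[2] = 183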